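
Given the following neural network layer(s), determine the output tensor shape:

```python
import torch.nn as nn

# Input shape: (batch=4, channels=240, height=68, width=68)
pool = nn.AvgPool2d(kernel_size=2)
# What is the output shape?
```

Input: (4, 240, 68, 68) -> Output: (4, 240, 34, 34)

Answer: (4, 240, 34, 34)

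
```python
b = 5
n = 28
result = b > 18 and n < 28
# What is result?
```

Trace:
`b = 5` → b = 5
`n = 28` → n = 28
`result = b > 18 and n < 28` → result = False
So result = False

Answer: False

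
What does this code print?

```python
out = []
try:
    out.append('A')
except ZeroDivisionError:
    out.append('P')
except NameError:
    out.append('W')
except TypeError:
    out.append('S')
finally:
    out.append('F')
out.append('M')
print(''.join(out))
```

Execution trace: 'A' (try body, no exception) → 'F' (finally) → 'M' (after the try/except). Output: AFM

Answer: AFM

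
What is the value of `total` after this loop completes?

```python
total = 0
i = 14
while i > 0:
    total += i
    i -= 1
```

Sum 14 down to 1
`total` takes the values: 0 → 14 → 27 → 39 → 50 → 60 → 69 → 77 → 84 → 90 → 95 → 99 → 102 → 104 → 105

Answer: 105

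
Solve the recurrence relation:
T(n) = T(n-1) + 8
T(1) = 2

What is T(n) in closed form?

Unrolling: T(n) = T(1) + 8·(n-1) = 2 + 8(n-1) = 8n - 6.

Answer: T(n) = 8n - 6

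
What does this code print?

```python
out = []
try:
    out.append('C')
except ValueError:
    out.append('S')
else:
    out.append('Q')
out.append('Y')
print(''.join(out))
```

Execution trace: 'C' (try body, no exception) → 'Q' (else) → 'Y' (after the try/except). Output: CQY

Answer: CQY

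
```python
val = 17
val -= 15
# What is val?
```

Trace:
`val = 17` → val = 17
`val -= 15` → val = 2
So val = 2

Answer: 2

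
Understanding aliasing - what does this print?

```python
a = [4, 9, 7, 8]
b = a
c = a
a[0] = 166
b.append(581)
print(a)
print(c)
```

Key concept: multiple aliases.
Step by step:
`a = [4, 9, 7, 8]` → a = [4, 9, 7, 8]
`b = a` → b = [4, 9, 7, 8] (same object as a)
`c = a` → c = [4, 9, 7, 8] (same object as a, b)
`a[0] = 166` → a = [166, 9, 7, 8] (same object as b, c); b = [166, 9, 7, 8] (same object as a, c); c = [166, 9, 7, 8] (same object as a, b)
`b.append(581)` → a = [166, 9, 7, 8, 581] (same object as b, c); b = [166, 9, 7, 8, 581] (same object as a, c); c = [166, 9, 7, 8, 581] (same object as a, b)
`print(a)` → prints [166, 9, 7, 8, 581]
`print(c)` → prints [166, 9, 7, 8, 581]

Answer:
[166, 9, 7, 8, 581]
[166, 9, 7, 8, 581]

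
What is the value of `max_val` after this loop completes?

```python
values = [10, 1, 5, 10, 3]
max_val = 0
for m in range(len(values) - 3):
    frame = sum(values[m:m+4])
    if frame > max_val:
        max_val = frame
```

Max sum of 4-element window in [10, 1, 5, 10, 3]
`max_val` takes the values: 0 → 26

Answer: 26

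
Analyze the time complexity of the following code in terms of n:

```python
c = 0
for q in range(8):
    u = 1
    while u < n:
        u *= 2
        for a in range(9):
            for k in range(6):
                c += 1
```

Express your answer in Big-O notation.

Each loop level contributes: 1 × log n × 1 × 1. Multiplying the contributions gives O(log n).

Answer: O(log n)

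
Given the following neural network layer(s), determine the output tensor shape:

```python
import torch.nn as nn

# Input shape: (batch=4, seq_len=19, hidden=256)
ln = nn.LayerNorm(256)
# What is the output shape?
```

Input: (4, 19, 256) -> Output: (4, 19, 256)

Answer: (4, 19, 256)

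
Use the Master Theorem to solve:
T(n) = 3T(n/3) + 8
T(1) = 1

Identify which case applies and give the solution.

a=3, b=3, f(n)=8. log_3(3) = 1. Since c=0 < 1, Case 1 applies: T(n) = Θ(n^log_b(a)) = O(n).

Answer: O(n) - Case 1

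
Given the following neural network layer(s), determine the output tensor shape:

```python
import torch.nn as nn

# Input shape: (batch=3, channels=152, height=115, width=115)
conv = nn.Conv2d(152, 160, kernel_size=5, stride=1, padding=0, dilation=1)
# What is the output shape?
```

Input: (3, 152, 115, 115) -> Output: (3, 160, 111, 111)

Answer: (3, 160, 111, 111)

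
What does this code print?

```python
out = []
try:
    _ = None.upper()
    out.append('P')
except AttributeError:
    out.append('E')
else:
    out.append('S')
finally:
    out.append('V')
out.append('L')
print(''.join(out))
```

Execution trace: 'E' (except AttributeError) → 'V' (finally) → 'L' (after the try/except). Output: EVL

Answer: EVL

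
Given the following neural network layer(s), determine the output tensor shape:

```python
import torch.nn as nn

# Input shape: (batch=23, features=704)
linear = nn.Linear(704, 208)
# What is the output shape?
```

Input: (23, 704) -> Output: (23, 208)

Answer: (23, 208)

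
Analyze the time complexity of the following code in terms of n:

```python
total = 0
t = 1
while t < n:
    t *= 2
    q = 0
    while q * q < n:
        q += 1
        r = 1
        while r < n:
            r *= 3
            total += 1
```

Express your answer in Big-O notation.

Each loop level contributes: log n × √n × log n. Multiplying the contributions gives O(√n log² n).

Answer: O(√n log² n)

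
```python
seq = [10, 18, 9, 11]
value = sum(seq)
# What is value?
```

Trace:
`seq = [10, 18, 9, 11]` → seq = [10, 18, 9, 11]
`value = sum(seq)` → value = 48
So value = 48

Answer: 48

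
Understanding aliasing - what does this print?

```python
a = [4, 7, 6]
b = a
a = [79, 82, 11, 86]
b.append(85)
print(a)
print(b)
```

Key concept: rebinding vs mutation: a is rebound to a new list, b still points at the original.
Step by step:
`a = [4, 7, 6]` → a = [4, 7, 6]
`b = a` → b = [4, 7, 6] (same object as a)
`a = [79, 82, 11, 86]` → a = [79, 82, 11, 86]
`b.append(85)` → b = [4, 7, 6, 85]
`print(a)` → prints [79, 82, 11, 86]
`print(b)` → prints [4, 7, 6, 85]

Answer:
[79, 82, 11, 86]
[4, 7, 6, 85]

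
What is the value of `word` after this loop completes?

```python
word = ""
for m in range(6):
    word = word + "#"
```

Repeat '#' 6 times
`word` takes the values: "" → "#" → "##" → "###" → "####" → "#####" → "######"

Answer: "######"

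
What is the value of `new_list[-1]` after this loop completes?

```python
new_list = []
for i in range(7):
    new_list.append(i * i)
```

Last element of squares 0 to 6
`new_list` takes the values: [] → [0] → [0, 1] → [0, 1, 4] → [0, 1, 4, 9] → [0, 1, 4, 9, 16] → [0, 1, 4, 9, 16, 25] → [0, 1, 4, 9, 16, 25, 36]
So `new_list[-1]` = 36

Answer: 36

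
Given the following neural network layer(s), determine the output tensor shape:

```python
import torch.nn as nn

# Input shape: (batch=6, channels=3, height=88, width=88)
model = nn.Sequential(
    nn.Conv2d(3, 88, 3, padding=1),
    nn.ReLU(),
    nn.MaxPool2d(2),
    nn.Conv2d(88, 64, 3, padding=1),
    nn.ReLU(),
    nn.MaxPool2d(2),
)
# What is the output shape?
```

Input: (6, 3, 88, 88) -> after first Conv2d: (6, 88, 88, 88) -> after first MaxPool2d: (6, 88, 44, 44) -> after second Conv2d: (6, 64, 44, 44) -> Output: (6, 64, 22, 22)

Answer: (6, 64, 22, 22)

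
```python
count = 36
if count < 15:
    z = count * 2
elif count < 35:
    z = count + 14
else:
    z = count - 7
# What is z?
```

Trace:
`count = 36` → count = 36
`if count < 15: ...` → count < 15 is False, count < 35 is False, take else branch → z = 29
So z = 29

Answer: 29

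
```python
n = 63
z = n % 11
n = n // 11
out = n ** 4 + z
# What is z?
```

Trace:
`n = 63` → n = 63
`z = n % 11` → z = 8
`n = n // 11` → n = 5
`out = n ** 4 + z` → out = 633
So z = 8

Answer: 8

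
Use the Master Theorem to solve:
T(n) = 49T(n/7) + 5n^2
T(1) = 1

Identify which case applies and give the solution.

a=49, b=7, f(n)=5n^2. log_7(49) = 2. Since c=2 = 2, Case 2 applies: T(n) = Θ(n^log_b(a) · log n) = O(n^2 log n).

Answer: O(n^2 log n) - Case 2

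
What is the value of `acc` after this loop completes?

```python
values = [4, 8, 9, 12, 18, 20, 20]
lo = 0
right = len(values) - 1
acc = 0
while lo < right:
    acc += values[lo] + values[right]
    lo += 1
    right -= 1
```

Sum of pairs from ends
`acc` takes the values: 0 → 24 → 52 → 79

Answer: 79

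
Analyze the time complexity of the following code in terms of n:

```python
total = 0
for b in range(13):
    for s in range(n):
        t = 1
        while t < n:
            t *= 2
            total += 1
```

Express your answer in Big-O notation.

Each loop level contributes: 1 × n × log n. Multiplying the contributions gives O(n log n).

Answer: O(n log n)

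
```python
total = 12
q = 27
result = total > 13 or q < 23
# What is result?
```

Trace:
`total = 12` → total = 12
`q = 27` → q = 27
`result = total > 13 or q < 23` → result = False
So result = False

Answer: False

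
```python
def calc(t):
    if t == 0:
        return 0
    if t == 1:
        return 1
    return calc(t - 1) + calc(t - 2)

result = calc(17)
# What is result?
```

Build up from base cases: calc(0)=0, calc(1)=1, calc(2)=1, calc(3)=2, calc(4)=3, calc(5)=5, calc(6)=8, ..., calc(17)=1597

Answer: 1597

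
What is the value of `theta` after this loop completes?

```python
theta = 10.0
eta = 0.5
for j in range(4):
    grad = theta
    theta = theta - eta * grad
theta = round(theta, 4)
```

Gradient descent: w = 10.0 * (1 - 0.5)^4
`theta` takes the values: 10.0 → 5.0 → 2.5 → 1.25 → 0.625

Answer: 0.625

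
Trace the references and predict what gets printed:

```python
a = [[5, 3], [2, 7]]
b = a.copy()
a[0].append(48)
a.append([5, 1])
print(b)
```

Key concept: shallow copy with nested lists.
Step by step:
`a = [[5, 3], [2, 7]]` → a = [[5, 3], [2, 7]]
`b = a.copy()` → b = [[5, 3], [2, 7]]
`a[0].append(48)` → a = [[5, 3, 48], [2, 7]]; b = [[5, 3, 48], [2, 7]]
`a.append([5, 1])` → a = [[5, 3, 48], [2, 7], [5, 1]]
`print(b)` → prints [[5, 3, 48], [2, 7]]

Answer: [[5, 3, 48], [2, 7]]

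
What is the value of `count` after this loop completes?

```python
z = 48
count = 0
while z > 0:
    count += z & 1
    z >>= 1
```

Count set bits in 48 (binary: 0b110000)
`count` takes the values: 0 → 1 → 2

Answer: 2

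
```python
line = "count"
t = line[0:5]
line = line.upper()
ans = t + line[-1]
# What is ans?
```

Trace:
`line = "count"` → line = 'count'
`t = line[0:5]` → t = 'count'
`line = line.upper()` → line = 'COUNT'
`ans = t + line[-1]` → ans = 'countT'
So ans = 'countT'

Answer: 'countT'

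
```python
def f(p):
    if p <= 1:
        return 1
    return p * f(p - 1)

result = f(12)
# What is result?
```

f(12) = 12 * 11 * 10 * 9 * 8 * 7 * 6 * 5 * 4 * 3 * 2 * 1 = 479001600

Answer: 479001600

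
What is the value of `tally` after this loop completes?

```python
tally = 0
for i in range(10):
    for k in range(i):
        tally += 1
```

Triangle number: 0+1+2+...+9
`tally` takes the values: 0 → 1 → 2 → 3 → 4 → 5 → 6 → 7 → 8 → 9 → 10 → 11 → 12 → 13 → 14 → 15 → 16 → 17 → 18 → 19 → 20 → 21 → 22 → 23 → 24 → 25 → 26 → 27 → 28 → 29 → … → 41 → 42 → 43 → 44 → 45

Answer: 45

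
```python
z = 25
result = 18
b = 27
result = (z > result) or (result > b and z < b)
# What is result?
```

Trace:
`z = 25` → z = 25
`result = 18` → result = 18
`b = 27` → b = 27
`result = (z > result) or (result > b and z < b)` → result = True
So result = True

Answer: True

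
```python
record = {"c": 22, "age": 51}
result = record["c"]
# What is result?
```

Trace:
`record = {"c": 22, "age": 51}` → record = {'c': 22, 'age': 51}
`result = record["c"]` → result = 22
So result = 22

Answer: 22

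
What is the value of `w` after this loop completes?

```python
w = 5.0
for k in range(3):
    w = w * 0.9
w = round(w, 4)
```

Exponential decay: 5.0 * 0.9^3
`w` takes the values: 5.0 → 4.5 → 4.05 → 3.645

Answer: 3.645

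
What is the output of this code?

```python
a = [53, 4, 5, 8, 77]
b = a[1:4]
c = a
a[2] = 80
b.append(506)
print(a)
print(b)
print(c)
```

Key concept: slice vs alias.
Step by step:
`a = [53, 4, 5, 8, 77]` → a = [53, 4, 5, 8, 77]
`b = a[1:4]` → b = [4, 5, 8]
`c = a` → c = [53, 4, 5, 8, 77] (same object as a)
`a[2] = 80` → a = [53, 4, 80, 8, 77] (same object as c); c = [53, 4, 80, 8, 77] (same object as a)
`b.append(506)` → b = [4, 5, 8, 506]
`print(a)` → prints [53, 4, 80, 8, 77]
`print(b)` → prints [4, 5, 8, 506]
`print(c)` → prints [53, 4, 80, 8, 77]

Answer:
[53, 4, 80, 8, 77]
[4, 5, 8, 506]
[53, 4, 80, 8, 77]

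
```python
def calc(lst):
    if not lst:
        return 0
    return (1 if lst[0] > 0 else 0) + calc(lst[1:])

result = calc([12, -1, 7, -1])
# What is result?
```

Count of positive elements in [12, -1, 7, -1] = 2

Answer: 2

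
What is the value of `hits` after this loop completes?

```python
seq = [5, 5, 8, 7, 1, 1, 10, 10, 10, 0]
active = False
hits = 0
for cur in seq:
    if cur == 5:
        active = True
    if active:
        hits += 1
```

Count elements after first 5 in [5, 5, 8, 7, 1, 1, 10, 10, 10, 0]
`hits` takes the values: 0 → 1 → 2 → 3 → 4 → 5 → 6 → 7 → 8 → 9 → 10

Answer: 10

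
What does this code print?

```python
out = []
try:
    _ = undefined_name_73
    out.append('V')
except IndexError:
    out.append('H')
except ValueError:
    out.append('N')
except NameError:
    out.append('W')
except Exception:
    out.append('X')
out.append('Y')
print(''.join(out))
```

Execution trace: 'W' (except NameError) → 'Y' (after the try/except). Output: WY

Answer: WY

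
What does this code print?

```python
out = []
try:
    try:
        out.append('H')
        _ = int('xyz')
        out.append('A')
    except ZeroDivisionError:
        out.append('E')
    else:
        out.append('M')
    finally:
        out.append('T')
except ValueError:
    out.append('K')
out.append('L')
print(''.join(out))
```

Execution trace: 'H' (inner try body) → 'T' (inner finally) → 'K' (outer except ValueError) → 'L' (after the try/except). Output: HTKL

Answer: HTKL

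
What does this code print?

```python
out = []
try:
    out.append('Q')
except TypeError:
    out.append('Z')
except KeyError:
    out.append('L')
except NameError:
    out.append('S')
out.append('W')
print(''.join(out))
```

Execution trace: 'Q' (try body, no exception) → 'W' (after the try/except). Output: QW

Answer: QW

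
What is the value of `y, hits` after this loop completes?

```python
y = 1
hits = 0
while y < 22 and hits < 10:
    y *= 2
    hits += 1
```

Double until >= 22 or 10 iterations
`y, hits` takes the values: (1, 0) → (2, 0) → (2, 1) → (4, 1) → (4, 2) → (8, 2) → (8, 3) → (16, 3) → (16, 4) → (32, 4) → (32, 5)

Answer: 32, 5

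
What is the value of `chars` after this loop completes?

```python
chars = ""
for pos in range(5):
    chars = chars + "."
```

Repeat '.' 5 times
`chars` takes the values: "" → "." → ".." → "..." → "...." → "....."

Answer: "....."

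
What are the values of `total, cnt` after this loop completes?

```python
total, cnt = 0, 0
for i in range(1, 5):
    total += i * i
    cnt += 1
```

Sum of squares and count
`total, cnt` takes the values: (0, 0) → (1, 0) → (1, 1) → (5, 1) → (5, 2) → (14, 2) → (14, 3) → (30, 3) → (30, 4)

Answer: 30, 4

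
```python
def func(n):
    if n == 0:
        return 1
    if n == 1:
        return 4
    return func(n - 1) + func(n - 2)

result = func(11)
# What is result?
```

Build up from base cases: func(0)=1, func(1)=4, func(2)=5, func(3)=9, func(4)=14, func(5)=23, func(6)=37, ..., func(11)=411

Answer: 411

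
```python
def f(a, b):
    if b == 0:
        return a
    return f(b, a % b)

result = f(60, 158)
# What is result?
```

f(60, 158) -> f(158, 60) -> f(60, 38) -> f(38, 22) -> f(22, 16) -> f(16, 6) -> f(6, 4) -> f(4, 2) -> f(2, 0) -> 2

Answer: 2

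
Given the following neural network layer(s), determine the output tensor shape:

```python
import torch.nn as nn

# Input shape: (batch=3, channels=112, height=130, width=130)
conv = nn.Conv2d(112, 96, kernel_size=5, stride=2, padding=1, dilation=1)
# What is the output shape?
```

Input: (3, 112, 130, 130) -> Output: (3, 96, 64, 64)

Answer: (3, 96, 64, 64)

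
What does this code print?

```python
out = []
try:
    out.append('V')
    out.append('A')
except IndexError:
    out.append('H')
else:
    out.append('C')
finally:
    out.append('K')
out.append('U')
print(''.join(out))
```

Execution trace: 'V' (try body) → 'A' (try body, no exception) → 'C' (else) → 'K' (finally) → 'U' (after the try/except). Output: VACKU

Answer: VACKU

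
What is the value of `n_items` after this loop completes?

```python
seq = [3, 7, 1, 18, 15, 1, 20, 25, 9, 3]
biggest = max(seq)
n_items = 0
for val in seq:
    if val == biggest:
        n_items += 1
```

Count of max value 25 in [3, 7, 1, 18, 15, 1, 20, 25, 9, 3]
`n_items` takes the values: 0 → 1

Answer: 1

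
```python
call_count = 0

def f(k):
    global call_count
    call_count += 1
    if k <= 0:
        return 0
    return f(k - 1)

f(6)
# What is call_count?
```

Linear recursion stepping by 1: 7 calls from k=6 down to ≤0.

Answer: 7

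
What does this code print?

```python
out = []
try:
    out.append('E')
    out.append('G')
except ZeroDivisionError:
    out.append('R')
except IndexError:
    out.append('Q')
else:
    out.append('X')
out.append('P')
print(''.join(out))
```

Execution trace: 'E' (try body) → 'G' (try body, no exception) → 'X' (else) → 'P' (after the try/except). Output: EGXP

Answer: EGXP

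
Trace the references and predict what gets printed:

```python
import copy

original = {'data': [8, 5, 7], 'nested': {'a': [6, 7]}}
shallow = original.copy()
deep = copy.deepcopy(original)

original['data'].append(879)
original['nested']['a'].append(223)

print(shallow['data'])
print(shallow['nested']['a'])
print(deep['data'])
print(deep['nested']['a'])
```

Key concept: comparing shallow vs deep copy.
Step by step:
`original = {'data': [8, 5, 7], 'nested': {'a': [6, 7]}}` → original = {'data': [8, 5, 7], 'nested': {'a': [6, 7]}}
`shallow = original.copy()` → shallow = {'data': [8, 5, 7], 'nested': {'a': [6, 7]}}
`deep = copy.deepcopy(original)` → deep = {'data': [8, 5, 7], 'nested': {'a': [6, 7]}}
`original['data'].append(879)` → original = {'data': [8, 5, 7, 879], 'nested': {'a': [6, 7]}}; shallow = {'data': [8, 5, 7, 879], 'nested': {'a': [6, 7]}}
`original['nested']['a'].append(223)` → original = {'data': [8, 5, 7, 879], 'nested': {'a': [6, 7, 223]}}; shallow = {'data': [8, 5, 7, 879], 'nested': {'a': [6, 7, 223]}}
`print(shallow['data'])` → prints [8, 5, 7, 879]
`print(shallow['nested']['a'])` → prints [6, 7, 223]
`print(deep['data'])` → prints [8, 5, 7]
`print(deep['nested']['a'])` → prints [6, 7]

Answer:
[8, 5, 7, 879]
[6, 7, 223]
[8, 5, 7]
[6, 7]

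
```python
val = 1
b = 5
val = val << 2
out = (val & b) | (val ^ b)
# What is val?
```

Trace:
`val = 1` → val = 1
`b = 5` → b = 5
`val = val << 2` → val = 4
`out = (val & b) | (val ^ b)` → out = 5
So val = 4

Answer: 4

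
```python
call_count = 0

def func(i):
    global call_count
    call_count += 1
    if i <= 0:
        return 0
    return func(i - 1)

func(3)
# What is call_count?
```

Linear recursion stepping by 1: 4 calls from i=3 down to ≤0.

Answer: 4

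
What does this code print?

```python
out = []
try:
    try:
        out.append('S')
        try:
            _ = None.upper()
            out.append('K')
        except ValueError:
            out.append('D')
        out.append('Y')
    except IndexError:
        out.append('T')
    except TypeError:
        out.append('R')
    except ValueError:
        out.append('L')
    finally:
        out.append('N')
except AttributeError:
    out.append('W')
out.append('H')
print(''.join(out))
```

Execution trace: 'S' (try body) → 'N' (finally) → 'W' (outer except AttributeError) → 'H' (after the try/except). Output: SNWH

Answer: SNWH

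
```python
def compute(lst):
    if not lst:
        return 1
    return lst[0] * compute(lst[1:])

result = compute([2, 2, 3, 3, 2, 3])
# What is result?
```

Product over [2, 2, 3, 3, 2, 3] = 2 * 2 * 3 * 3 * 2 * 3 = 216

Answer: 216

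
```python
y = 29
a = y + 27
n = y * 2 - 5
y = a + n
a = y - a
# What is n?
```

Trace:
`y = 29` → y = 29
`a = y + 27` → a = 56
`n = y * 2 - 5` → n = 53
`y = a + n` → y = 109
`a = y - a` → a = 53
So n = 53

Answer: 53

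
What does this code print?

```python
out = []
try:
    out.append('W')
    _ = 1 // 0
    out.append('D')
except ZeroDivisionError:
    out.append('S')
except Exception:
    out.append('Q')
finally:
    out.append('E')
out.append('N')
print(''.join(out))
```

Execution trace: 'W' (try body) → 'S' (except ZeroDivisionError) → 'E' (finally) → 'N' (after the try/except). Output: WSEN

Answer: WSEN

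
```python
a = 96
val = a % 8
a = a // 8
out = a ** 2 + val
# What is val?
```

Trace:
`a = 96` → a = 96
`val = a % 8` → val = 0
`a = a // 8` → a = 12
`out = a ** 2 + val` → out = 144
So val = 0

Answer: 0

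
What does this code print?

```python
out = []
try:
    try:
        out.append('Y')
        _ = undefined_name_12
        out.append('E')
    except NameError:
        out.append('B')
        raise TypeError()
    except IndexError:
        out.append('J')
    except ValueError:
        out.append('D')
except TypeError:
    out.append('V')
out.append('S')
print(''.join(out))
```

Execution trace: 'Y' (inner try body) → 'B' (inner except NameError) → 'V' (outer except TypeError) → 'S' (after the try/except). Output: YBVS

Answer: YBVS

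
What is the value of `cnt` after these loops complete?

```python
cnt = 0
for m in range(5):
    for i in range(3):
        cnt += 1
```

5 * 3 = 15
`cnt` takes the values: 0 → 1 → 2 → 3 → 4 → 5 → 6 → 7 → 8 → 9 → 10 → 11 → 12 → 13 → 14 → 15

Answer: 15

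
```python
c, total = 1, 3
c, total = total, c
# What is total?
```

Trace:
`c, total = 1, 3` → c = 1; total = 3
`c, total = total, c` → c = 3; total = 1
So total = 1

Answer: 1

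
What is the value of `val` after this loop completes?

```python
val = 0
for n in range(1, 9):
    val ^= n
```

XOR of 1 to 8
`val` takes the values: 0 → 1 → 3 → 0 → 4 → 1 → 7 → 0 → 8

Answer: 8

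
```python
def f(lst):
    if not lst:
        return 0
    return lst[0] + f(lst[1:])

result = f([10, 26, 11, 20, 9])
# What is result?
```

10 + 26 + 11 + 20 + 9 + 0 = 76

Answer: 76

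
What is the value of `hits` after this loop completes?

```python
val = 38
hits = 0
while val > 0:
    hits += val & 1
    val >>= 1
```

Count set bits in 38 (binary: 0b100110)
`hits` takes the values: 0 → 1 → 2 → 3

Answer: 3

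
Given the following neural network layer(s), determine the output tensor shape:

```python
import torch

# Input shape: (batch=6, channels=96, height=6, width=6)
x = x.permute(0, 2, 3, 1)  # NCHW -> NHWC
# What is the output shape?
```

Input: (6, 96, 6, 6) -> Output: (6, 6, 6, 96)

Answer: (6, 6, 6, 96)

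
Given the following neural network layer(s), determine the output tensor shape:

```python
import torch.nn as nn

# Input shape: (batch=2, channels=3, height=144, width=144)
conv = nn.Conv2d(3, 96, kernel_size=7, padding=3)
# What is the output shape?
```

Input: (2, 3, 144, 144) -> Output: (2, 96, 144, 144)

Answer: (2, 96, 144, 144)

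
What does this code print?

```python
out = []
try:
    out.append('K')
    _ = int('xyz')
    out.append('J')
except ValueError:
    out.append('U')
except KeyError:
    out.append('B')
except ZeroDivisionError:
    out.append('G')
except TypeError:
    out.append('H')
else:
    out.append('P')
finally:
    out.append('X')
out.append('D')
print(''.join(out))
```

Execution trace: 'K' (try body) → 'U' (except ValueError) → 'X' (finally) → 'D' (after the try/except). Output: KUXD

Answer: KUXD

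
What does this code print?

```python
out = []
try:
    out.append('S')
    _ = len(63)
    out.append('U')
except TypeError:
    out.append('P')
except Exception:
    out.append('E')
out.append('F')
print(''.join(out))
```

Execution trace: 'S' (try body) → 'P' (except TypeError) → 'F' (after the try/except). Output: SPF

Answer: SPF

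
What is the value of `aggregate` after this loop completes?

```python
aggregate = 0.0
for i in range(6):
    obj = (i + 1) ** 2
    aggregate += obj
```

Sum of squared losses 1² + 2² + ... + 6²
`aggregate` takes the values: 0.0 → 1.0 → 5.0 → 14.0 → 30.0 → 55.0 → 91.0

Answer: 91.0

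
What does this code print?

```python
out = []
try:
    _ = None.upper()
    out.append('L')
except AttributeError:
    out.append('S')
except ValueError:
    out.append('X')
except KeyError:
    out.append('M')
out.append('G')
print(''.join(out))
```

Execution trace: 'S' (except AttributeError) → 'G' (after the try/except). Output: SG

Answer: SG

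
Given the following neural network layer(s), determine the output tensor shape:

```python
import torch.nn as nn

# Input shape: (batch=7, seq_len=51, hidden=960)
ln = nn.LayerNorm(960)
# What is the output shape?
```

Input: (7, 51, 960) -> Output: (7, 51, 960)

Answer: (7, 51, 960)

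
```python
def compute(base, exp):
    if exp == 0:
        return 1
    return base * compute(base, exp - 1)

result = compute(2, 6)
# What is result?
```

compute(2, 6) = 2 * 2 * 2 * 2 * 2 * 2 = 64

Answer: 64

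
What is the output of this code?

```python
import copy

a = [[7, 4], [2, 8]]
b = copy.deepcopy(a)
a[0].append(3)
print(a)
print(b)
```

Key concept: deep copy is fully independent.
Step by step:
`a = [[7, 4], [2, 8]]` → a = [[7, 4], [2, 8]]
`b = copy.deepcopy(a)` → b = [[7, 4], [2, 8]]
`a[0].append(3)` → a = [[7, 4, 3], [2, 8]]
`print(a)` → prints [[7, 4, 3], [2, 8]]
`print(b)` → prints [[7, 4], [2, 8]]

Answer:
[[7, 4, 3], [2, 8]]
[[7, 4], [2, 8]]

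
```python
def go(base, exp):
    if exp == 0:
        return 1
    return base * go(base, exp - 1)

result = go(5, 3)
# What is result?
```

go(5, 3) = 5 * 5 * 5 = 125

Answer: 125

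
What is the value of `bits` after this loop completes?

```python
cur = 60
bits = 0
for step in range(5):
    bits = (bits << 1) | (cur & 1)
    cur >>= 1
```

Reverse lowest 5 bits of 60
`bits` takes the values: 0 → 1 → 3 → 7

Answer: 7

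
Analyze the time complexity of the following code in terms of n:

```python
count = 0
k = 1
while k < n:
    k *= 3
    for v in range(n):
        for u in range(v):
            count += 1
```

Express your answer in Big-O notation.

Each loop level contributes: log n × n × n. Multiplying the contributions gives O(n^2 log n).

Answer: O(n^2 log n)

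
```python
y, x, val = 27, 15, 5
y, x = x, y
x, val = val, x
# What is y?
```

Trace:
`y, x, val = 27, 15, 5` → y = 27; x = 15; val = 5
`y, x = x, y` → y = 15; x = 27
`x, val = val, x` → x = 5; val = 27
So y = 15

Answer: 15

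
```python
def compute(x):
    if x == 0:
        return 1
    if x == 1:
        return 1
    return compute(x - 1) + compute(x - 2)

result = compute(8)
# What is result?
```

Build up from base cases: compute(0)=1, compute(1)=1, compute(2)=2, compute(3)=3, compute(4)=5, compute(5)=8, compute(6)=13, ..., compute(8)=34

Answer: 34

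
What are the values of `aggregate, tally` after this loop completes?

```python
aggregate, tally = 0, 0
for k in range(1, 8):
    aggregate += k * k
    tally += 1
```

Sum of squares and count
`aggregate, tally` takes the values: (0, 0) → (1, 0) → (1, 1) → (5, 1) → (5, 2) → (14, 2) → (14, 3) → (30, 3) → (30, 4) → (55, 4) → (55, 5) → (91, 5) → (91, 6) → (140, 6) → (140, 7)

Answer: 140, 7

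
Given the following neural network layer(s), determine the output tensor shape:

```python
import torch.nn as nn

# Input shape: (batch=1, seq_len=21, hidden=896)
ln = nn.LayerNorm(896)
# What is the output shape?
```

Input: (1, 21, 896) -> Output: (1, 21, 896)

Answer: (1, 21, 896)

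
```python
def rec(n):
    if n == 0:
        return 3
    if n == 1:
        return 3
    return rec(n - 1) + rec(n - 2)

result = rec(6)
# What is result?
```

Build up from base cases: rec(0)=3, rec(1)=3, rec(2)=6, rec(3)=9, rec(4)=15, rec(5)=24, rec(6)=39

Answer: 39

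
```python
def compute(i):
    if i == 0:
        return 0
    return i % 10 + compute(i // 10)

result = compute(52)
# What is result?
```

Sum of digits of 52: 2 + 5 = 7

Answer: 7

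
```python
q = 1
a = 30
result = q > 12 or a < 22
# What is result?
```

Trace:
`q = 1` → q = 1
`a = 30` → a = 30
`result = q > 12 or a < 22` → result = False
So result = False

Answer: False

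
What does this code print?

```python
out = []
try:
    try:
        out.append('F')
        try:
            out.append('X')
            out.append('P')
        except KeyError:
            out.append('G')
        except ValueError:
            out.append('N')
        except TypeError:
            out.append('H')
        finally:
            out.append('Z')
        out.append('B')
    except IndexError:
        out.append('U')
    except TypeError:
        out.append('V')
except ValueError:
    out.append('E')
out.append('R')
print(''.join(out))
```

Execution trace: 'F' (try body) → 'X' (inner try body) → 'P' (inner try body, no exception) → 'Z' (inner finally) → 'B' (try body, no exception) → 'R' (after the try/except). Output: FXPZBR

Answer: FXPZBR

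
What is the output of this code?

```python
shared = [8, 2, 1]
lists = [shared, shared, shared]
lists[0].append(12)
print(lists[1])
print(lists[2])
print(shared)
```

Key concept: list of same reference.
Step by step:
`shared = [8, 2, 1]` → shared = [8, 2, 1]
`lists = [shared, shared, shared]` → lists = [[8, 2, 1], [8, 2, 1], [8, 2, 1]]
`lists[0].append(12)` → shared = [8, 2, 1, 12]; lists = [[8, 2, 1, 12], [8, 2, 1, 12], [8, 2, 1, 12]]
`print(lists[1])` → prints [8, 2, 1, 12]
`print(lists[2])` → prints [8, 2, 1, 12]
`print(shared)` → prints [8, 2, 1, 12]

Answer:
[8, 2, 1, 12]
[8, 2, 1, 12]
[8, 2, 1, 12]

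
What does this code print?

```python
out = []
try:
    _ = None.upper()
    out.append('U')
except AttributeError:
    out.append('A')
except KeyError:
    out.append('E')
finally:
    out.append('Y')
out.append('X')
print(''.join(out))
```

Execution trace: 'A' (except AttributeError) → 'Y' (finally) → 'X' (after the try/except). Output: AYX

Answer: AYX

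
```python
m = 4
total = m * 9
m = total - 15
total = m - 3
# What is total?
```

Trace:
`m = 4` → m = 4
`total = m * 9` → total = 36
`m = total - 15` → m = 21
`total = m - 3` → total = 18
So total = 18

Answer: 18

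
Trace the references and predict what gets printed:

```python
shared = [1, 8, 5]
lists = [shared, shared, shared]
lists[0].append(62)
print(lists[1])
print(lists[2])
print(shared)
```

Key concept: list of same reference.
Step by step:
`shared = [1, 8, 5]` → shared = [1, 8, 5]
`lists = [shared, shared, shared]` → lists = [[1, 8, 5], [1, 8, 5], [1, 8, 5]]
`lists[0].append(62)` → shared = [1, 8, 5, 62]; lists = [[1, 8, 5, 62], [1, 8, 5, 62], [1, 8, 5, 62]]
`print(lists[1])` → prints [1, 8, 5, 62]
`print(lists[2])` → prints [1, 8, 5, 62]
`print(shared)` → prints [1, 8, 5, 62]

Answer:
[1, 8, 5, 62]
[1, 8, 5, 62]
[1, 8, 5, 62]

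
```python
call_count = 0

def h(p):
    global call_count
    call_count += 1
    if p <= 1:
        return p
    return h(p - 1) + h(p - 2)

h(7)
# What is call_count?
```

Calls(p) = 1 + Calls(p-1) + Calls(p-2); Calls(0)=Calls(1)=1. For p=7 this gives 41.

Answer: 41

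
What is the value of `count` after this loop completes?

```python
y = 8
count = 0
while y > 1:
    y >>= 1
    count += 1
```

Count right shifts until 1
`count` takes the values: 0 → 1 → 2 → 3

Answer: 3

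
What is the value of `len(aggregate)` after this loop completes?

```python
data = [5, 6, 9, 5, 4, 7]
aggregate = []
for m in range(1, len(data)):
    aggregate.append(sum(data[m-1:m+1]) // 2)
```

Number of 2-element averages
`aggregate` takes the values: [] → [5] → [5, 7] → [5, 7, 7] → [5, 7, 7, 4] → [5, 7, 7, 4, 5]
So `len(aggregate)` = 5

Answer: 5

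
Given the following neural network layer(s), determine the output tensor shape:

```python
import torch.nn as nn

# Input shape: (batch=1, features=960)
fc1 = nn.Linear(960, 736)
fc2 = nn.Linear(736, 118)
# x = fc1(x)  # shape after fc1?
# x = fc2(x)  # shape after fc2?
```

Input: (1, 960) -> after fc1: (1, 736) -> Output: (1, 118)

Answer: (1, 118)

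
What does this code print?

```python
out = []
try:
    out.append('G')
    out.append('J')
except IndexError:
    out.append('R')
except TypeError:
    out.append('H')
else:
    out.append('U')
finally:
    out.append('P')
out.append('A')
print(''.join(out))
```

Execution trace: 'G' (try body) → 'J' (try body, no exception) → 'U' (else) → 'P' (finally) → 'A' (after the try/except). Output: GJUPA

Answer: GJUPA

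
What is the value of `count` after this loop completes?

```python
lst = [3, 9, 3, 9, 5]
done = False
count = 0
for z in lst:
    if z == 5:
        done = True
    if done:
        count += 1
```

Count elements after first 5 in [3, 9, 3, 9, 5]
`count` takes the values: 0 → 1

Answer: 1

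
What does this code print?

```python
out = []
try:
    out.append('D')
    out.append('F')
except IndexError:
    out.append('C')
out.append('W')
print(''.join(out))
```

Execution trace: 'D' (try body) → 'F' (try body, no exception) → 'W' (after the try/except). Output: DFW

Answer: DFW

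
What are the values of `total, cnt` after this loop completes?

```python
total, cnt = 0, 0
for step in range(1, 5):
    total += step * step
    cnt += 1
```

Sum of squares and count
`total, cnt` takes the values: (0, 0) → (1, 0) → (1, 1) → (5, 1) → (5, 2) → (14, 2) → (14, 3) → (30, 3) → (30, 4)

Answer: 30, 4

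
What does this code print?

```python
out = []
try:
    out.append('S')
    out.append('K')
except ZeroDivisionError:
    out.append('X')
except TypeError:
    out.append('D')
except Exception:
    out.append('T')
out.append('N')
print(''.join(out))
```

Execution trace: 'S' (try body) → 'K' (try body, no exception) → 'N' (after the try/except). Output: SKN

Answer: SKN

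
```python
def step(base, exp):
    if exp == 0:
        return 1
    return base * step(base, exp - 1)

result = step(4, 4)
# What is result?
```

step(4, 4) = 4 * 4 * 4 * 4 = 256

Answer: 256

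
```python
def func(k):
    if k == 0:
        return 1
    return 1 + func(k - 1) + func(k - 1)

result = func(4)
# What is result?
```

func(k) = 1 + 2·func(k-1), func(0)=1. Closed form: (1+1)·2^4 - 1 = 31.

Answer: 31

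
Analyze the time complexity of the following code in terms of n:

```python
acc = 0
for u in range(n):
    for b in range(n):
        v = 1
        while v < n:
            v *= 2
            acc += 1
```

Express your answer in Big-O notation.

Each loop level contributes: n × n × log n. Multiplying the contributions gives O(n^2 log n).

Answer: O(n^2 log n)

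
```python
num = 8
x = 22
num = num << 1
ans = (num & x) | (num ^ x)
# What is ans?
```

Trace:
`num = 8` → num = 8
`x = 22` → x = 22
`num = num << 1` → num = 16
`ans = (num & x) | (num ^ x)` → ans = 22
So ans = 22

Answer: 22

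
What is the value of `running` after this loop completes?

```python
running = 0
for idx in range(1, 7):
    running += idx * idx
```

Sum of squares 1² to 6² = 91
`running` takes the values: 0 → 1 → 5 → 14 → 30 → 55 → 91

Answer: 91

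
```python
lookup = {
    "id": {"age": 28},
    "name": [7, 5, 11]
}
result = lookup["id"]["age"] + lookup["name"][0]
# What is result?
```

Trace:
`lookup = { ...` → lookup = {'id': {'age': 28}, 'name': [7, 5, 11]}
`result = lookup["id"]["age"] + lookup["name"][0]` → result = 35
So result = 35

Answer: 35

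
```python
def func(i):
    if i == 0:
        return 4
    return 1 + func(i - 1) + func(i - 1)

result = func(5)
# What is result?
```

func(i) = 1 + 2·func(i-1), func(0)=4. Closed form: (4+1)·2^5 - 1 = 159.

Answer: 159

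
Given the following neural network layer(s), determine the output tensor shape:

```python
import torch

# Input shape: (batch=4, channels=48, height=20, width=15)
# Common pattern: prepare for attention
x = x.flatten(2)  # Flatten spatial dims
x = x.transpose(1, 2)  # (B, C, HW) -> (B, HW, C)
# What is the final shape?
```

Input: (4, 48, 20, 15) -> after flatten(2): (4, 48, 300) -> Output: (4, 300, 48)

Answer: (4, 300, 48)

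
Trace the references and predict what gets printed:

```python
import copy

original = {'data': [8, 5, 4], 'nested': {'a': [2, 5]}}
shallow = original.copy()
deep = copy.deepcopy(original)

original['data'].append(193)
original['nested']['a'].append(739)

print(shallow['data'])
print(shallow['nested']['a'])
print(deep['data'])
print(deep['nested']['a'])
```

Key concept: comparing shallow vs deep copy.
Step by step:
`original = {'data': [8, 5, 4], 'nested': {'a': [2, 5]}}` → original = {'data': [8, 5, 4], 'nested': {'a': [2, 5]}}
`shallow = original.copy()` → shallow = {'data': [8, 5, 4], 'nested': {'a': [2, 5]}}
`deep = copy.deepcopy(original)` → deep = {'data': [8, 5, 4], 'nested': {'a': [2, 5]}}
`original['data'].append(193)` → original = {'data': [8, 5, 4, 193], 'nested': {'a': [2, 5]}}; shallow = {'data': [8, 5, 4, 193], 'nested': {'a': [2, 5]}}
`original['nested']['a'].append(739)` → original = {'data': [8, 5, 4, 193], 'nested': {'a': [2, 5, 739]}}; shallow = {'data': [8, 5, 4, 193], 'nested': {'a': [2, 5, 739]}}
`print(shallow['data'])` → prints [8, 5, 4, 193]
`print(shallow['nested']['a'])` → prints [2, 5, 739]
`print(deep['data'])` → prints [8, 5, 4]
`print(deep['nested']['a'])` → prints [2, 5]

Answer:
[8, 5, 4, 193]
[2, 5, 739]
[8, 5, 4]
[2, 5]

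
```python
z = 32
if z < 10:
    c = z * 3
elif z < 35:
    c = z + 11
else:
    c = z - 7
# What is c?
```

Trace:
`z = 32` → z = 32
`if z < 10: ...` → z < 10 is False, z < 35 is True → c = 43
So c = 43

Answer: 43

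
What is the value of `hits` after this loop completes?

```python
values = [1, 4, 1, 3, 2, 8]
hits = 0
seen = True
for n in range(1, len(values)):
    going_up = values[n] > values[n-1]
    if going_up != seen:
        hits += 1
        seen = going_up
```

Count direction changes in [1, 4, 1, 3, 2, 8]
`hits` takes the values: 0 → 1 → 2 → 3 → 4

Answer: 4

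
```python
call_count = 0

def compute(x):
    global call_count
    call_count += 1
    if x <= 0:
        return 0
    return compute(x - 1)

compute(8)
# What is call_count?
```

Linear recursion stepping by 1: 9 calls from x=8 down to ≤0.

Answer: 9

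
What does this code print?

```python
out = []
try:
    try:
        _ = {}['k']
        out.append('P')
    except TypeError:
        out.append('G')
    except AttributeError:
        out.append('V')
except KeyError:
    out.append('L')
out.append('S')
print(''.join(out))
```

Execution trace: 'L' (outer except KeyError) → 'S' (after the try/except). Output: LS

Answer: LS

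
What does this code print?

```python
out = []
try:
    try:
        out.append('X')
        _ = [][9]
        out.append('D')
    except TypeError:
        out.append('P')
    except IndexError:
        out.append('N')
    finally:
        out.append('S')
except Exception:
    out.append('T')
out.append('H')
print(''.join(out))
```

Execution trace: 'X' (inner try body) → 'N' (inner except IndexError) → 'S' (inner finally) → 'H' (after the try/except). Output: XNSH

Answer: XNSH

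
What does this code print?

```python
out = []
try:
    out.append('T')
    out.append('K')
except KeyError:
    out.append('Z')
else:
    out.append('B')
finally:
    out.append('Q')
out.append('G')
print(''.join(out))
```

Execution trace: 'T' (try body) → 'K' (try body, no exception) → 'B' (else) → 'Q' (finally) → 'G' (after the try/except). Output: TKBQG

Answer: TKBQG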